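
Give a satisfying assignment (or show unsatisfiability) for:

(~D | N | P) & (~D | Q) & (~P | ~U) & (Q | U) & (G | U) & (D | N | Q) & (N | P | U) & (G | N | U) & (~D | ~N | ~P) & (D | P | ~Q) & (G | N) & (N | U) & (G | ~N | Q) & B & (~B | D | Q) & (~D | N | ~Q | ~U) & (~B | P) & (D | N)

Unit clause (B) forces B = True.
In (~B | P) only P is left, so P = True.
In (~P | ~U) only ~U is left, so U = False.
In (Q | U) only Q is left, so Q = True.
In (G | U) only G is left, so G = True.
In (N | U) only N is left, so N = True.
In (~D | ~N | ~P) only ~D is left, so D = False.
All clauses satisfied.

U = False, B = True, Q = True, D = False, N = True, P = True, G = True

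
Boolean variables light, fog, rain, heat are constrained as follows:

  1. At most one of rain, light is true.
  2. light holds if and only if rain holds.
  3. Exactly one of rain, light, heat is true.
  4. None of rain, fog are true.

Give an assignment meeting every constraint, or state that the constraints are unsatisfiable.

light = False, fog = False, rain = False, heat = True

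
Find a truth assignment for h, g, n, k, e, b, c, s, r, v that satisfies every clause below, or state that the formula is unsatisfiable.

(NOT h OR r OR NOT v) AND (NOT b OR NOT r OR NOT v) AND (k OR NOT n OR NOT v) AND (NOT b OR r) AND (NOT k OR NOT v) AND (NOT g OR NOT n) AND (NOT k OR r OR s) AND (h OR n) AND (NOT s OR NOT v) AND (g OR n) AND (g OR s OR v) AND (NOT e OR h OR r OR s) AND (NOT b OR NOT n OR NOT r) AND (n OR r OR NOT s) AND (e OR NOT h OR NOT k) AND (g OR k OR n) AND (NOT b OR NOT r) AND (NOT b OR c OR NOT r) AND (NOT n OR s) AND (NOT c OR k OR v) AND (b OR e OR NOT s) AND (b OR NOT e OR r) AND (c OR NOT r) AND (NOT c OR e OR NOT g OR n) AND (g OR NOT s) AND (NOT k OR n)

Try h = False:
  (h OR n) forces n = True.
  (NOT g OR NOT n) forces g = False.
  (NOT n OR s) forces s = True.
  clause (g OR NOT s) is falsified — backtrack.
So h = True.
Set g = True.
  then (NOT g OR NOT n) forces n = False.
  then (NOT k OR n) forces k = False.
Set e = True.
Try b = True:
  (NOT b OR r) forces r = True.
  clause (NOT b OR NOT r) is falsified — backtrack.
So b = False.
  then (b OR NOT e OR r) forces r = True.
  then (c OR NOT r) forces c = True.
  then (NOT c OR k OR v) forces v = True.
  then (NOT s OR NOT v) forces s = False.
All clauses satisfied.

h = True, g = True, n = False, k = False, e = True, b = False, c = True, s = False, r = True, v = True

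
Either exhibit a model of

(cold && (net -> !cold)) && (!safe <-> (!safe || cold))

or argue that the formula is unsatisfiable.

net = False, cold = True, safe = False

  cold && (net -> !cold) = True
    net -> !cold = True
      !cold = False
  !safe <-> (!safe || cold) = True
    !safe = True
    !safe || cold = True
      !safe = True
Both conjuncts True, so the formula holds.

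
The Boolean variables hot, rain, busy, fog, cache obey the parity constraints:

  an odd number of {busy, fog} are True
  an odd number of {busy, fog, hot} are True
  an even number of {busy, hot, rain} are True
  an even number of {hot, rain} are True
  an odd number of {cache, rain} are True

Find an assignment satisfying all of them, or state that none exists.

hot: False, rain: False, busy: False, fog: True, cache: True

{busy, fog}: 1 true → odd ✓
{busy, fog, hot}: 1 true → odd ✓
{busy, hot, rain}: 0 true → even ✓
{hot, rain}: 0 true → even ✓
{cache, rain}: 1 true → odd ✓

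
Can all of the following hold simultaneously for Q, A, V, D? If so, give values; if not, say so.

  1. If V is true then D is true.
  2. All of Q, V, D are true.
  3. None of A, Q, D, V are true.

Case Q = True:
  Constraint (3) is violated (Q=T) — contradiction.
Case Q = False:
  Constraint (2) is violated (Q=F) — contradiction.
Both cases fail — unsatisfiable.

UNSATISFIABLE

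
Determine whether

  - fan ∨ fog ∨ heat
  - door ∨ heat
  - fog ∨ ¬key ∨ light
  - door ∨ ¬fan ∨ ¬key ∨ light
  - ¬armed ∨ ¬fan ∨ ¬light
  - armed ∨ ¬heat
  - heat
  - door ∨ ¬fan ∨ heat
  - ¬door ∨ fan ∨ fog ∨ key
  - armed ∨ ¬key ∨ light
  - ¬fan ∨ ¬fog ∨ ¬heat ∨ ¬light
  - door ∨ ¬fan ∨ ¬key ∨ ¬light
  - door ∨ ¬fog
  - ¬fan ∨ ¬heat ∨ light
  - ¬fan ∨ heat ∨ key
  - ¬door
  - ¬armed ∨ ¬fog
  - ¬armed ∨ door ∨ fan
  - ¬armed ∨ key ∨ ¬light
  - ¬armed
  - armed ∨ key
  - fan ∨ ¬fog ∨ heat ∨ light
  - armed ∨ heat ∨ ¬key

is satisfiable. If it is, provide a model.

Case armed = True:
  Clause (¬armed) is falsified — contradiction.
Case armed = False:
  (armed ∨ ¬heat) forces heat = False.
  Clause (heat) is falsified — contradiction.
Both cases fail, so the formula is unsatisfiable.

Unsatisfiable — no assignment works.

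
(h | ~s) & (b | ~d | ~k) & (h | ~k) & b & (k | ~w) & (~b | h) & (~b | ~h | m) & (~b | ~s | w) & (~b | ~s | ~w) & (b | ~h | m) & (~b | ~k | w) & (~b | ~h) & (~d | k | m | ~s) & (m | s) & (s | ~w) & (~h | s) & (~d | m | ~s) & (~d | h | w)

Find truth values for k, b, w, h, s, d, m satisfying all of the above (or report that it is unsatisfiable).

Case b = True:
  (~b | h) forces h = True.
  Clause (~b | ~h) is falsified — contradiction.
Case b = False:
  Clause (b) is falsified — contradiction.
Both cases fail, so the formula is unsatisfiable.

Unsatisfiable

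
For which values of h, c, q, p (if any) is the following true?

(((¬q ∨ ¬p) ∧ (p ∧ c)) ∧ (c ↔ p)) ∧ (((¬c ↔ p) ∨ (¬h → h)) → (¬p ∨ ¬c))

h: False; c: True; q: False; p: True

  ((¬q ∨ ¬p) ∧ (p ∧ c)) ∧ (c ↔ p) = True
    (¬q ∨ ¬p) ∧ (p ∧ c) = True
      ¬q ∨ ¬p = True
        ¬q = True
        ¬p = False
      p ∧ c = True
    c ↔ p = True
  ((¬c ↔ p) ∨ (¬h → h)) → (¬p ∨ ¬c) = True
    (¬c ↔ p) ∨ (¬h → h) = False
      ¬c ↔ p = False
        ¬c = False
      ¬h → h = False
        ¬h = True
    ¬p ∨ ¬c = False
      ¬p = False
      ¬c = False
Both conjuncts True, so the formula holds.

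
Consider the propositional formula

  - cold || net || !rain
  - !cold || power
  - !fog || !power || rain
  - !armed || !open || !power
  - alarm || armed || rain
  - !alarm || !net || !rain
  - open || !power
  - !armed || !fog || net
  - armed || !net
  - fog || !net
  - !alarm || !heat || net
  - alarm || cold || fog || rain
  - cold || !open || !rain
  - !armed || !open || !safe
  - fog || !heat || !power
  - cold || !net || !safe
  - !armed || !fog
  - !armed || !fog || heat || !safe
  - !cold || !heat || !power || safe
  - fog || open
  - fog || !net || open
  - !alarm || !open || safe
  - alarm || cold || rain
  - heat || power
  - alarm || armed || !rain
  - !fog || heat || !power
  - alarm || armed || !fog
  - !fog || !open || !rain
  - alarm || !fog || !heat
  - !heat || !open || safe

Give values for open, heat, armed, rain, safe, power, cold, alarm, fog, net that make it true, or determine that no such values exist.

open = True, heat = False, armed = False, rain = True, safe = True, power = True, cold = True, alarm = True, fog = False, net = False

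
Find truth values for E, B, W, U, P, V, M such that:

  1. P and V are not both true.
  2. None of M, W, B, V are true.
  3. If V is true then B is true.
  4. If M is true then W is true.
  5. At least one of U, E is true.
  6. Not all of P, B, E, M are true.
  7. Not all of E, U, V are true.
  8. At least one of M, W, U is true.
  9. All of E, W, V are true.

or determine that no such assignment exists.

Case W = True:
  Constraint (2) is violated (W=T) — contradiction.
Case W = False:
  Constraint (9) is violated (W=F) — contradiction.
Both cases fail — unsatisfiable.

UNSATISFIABLE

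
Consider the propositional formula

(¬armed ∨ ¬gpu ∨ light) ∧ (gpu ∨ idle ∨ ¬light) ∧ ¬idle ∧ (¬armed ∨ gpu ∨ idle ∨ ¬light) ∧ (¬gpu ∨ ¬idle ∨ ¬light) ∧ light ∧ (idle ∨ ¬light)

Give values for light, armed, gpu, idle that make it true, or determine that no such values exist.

Unsatisfiable — no assignment works.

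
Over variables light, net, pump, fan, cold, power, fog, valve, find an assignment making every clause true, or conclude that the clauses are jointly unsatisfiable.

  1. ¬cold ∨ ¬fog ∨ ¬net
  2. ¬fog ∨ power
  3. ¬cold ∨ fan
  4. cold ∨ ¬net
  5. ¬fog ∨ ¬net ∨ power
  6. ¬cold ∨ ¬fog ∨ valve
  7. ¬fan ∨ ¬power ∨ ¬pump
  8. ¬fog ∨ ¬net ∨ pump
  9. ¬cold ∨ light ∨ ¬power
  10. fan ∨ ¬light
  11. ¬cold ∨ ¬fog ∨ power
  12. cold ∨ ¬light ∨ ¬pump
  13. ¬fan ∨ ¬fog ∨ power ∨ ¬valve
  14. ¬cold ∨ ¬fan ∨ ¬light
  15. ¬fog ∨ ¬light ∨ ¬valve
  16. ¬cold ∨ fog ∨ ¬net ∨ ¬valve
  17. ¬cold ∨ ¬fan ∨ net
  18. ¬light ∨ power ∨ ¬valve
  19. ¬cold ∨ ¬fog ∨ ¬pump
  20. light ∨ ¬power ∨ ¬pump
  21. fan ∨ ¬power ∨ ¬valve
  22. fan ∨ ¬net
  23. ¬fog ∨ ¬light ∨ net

light = False; net = False; pump = True; fan = True; cold = False; power = False; fog = False; valve = True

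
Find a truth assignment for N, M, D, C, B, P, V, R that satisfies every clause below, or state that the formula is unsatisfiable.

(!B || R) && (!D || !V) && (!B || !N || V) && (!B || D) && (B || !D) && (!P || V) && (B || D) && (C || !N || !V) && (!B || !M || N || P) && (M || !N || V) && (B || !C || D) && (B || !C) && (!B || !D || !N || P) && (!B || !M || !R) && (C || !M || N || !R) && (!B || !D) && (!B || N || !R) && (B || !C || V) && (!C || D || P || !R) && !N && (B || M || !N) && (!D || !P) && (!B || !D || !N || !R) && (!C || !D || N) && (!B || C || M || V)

Case D = True:
  (!D || !V) forces V = False.
  (B || !D) forces B = True.
  Clause (!B || !D) is falsified — contradiction.
Case D = False:
  (!B || D) forces B = False.
  Clause (B || D) is falsified — contradiction.
Both cases fail, so the formula is unsatisfiable.

The formula is unsatisfiable.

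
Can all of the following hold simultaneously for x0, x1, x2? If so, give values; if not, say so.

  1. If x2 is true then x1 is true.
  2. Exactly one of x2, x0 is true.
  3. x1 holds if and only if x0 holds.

x0=T; x1=T; x2=F

  (1) x2=F ⇒ x1: vacuous ✓
  (2) {x2, x0}: 1 true — exactly one ✓
  (3) x1=T, x0=T — same ✓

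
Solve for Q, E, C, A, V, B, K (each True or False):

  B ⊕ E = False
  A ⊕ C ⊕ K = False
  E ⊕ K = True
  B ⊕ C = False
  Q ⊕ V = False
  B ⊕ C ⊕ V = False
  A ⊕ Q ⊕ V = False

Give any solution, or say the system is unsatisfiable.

Adding constraints 1, 2, 3, 4, 5, 7 mod 2: every variable appears an even number of times on the left, so the left side is 0.
But the right sides sum to 1 (mod 2). 0 ≠ 1 — the system is inconsistent.

Unsatisfiable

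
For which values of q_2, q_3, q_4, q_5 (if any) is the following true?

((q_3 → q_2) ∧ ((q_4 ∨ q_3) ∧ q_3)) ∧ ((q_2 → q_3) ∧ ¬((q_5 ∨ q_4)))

q_2: True, q_3: True, q_4: False, q_5: False

  (q_3 → q_2) ∧ ((q_4 ∨ q_3) ∧ q_3) = True
    q_3 → q_2 = True
    (q_4 ∨ q_3) ∧ q_3 = True
      q_4 ∨ q_3 = True
  (q_2 → q_3) ∧ ¬((q_5 ∨ q_4)) = True
    q_2 → q_3 = True
    ¬((q_5 ∨ q_4)) = True
      q_5 ∨ q_4 = False
Both conjuncts True, so the formula holds.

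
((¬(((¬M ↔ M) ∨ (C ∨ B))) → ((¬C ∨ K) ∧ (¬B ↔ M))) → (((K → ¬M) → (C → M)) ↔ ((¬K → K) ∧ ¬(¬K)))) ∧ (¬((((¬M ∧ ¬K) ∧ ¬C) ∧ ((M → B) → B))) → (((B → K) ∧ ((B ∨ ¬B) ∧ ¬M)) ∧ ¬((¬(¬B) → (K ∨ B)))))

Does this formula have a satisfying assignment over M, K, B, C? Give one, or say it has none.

The formula is unsatisfiable.

Case M = True: the conjunct ¬((((¬M ∧ ¬K) ∧ ¬C) ∧ ((M → B) → B))) → (((B → K) ∧ ((B ∨ ¬B) ∧ ¬M)) ∧ ¬((¬(¬B) → (K ∨ B)))) becomes ¬False → (False ∧ ¬((¬(¬B) → (K ∨ B)))) = False.
Case M = False: the formula simplifies to ((¬((C ∨ B)) → ((¬C ∨ K) ∧ B)) → (¬C ↔ ((¬K → K) ∧ ¬(¬K)))) ∧ (¬(((¬K ∧ ¬C) ∧ B)) → (((B → K) ∧ (B ∨ ¬B)) ∧ ¬((¬(¬B) → (K ∨ B))))).
  B = True: simplifies to (¬C ↔ ((¬K → K) ∧ ¬(¬K))) ∧ (¬K ∧ ¬C).
    K = True: the conjunct ¬K is False.
    K = False: simplifies to C ∧ ¬C.
      C = True: the conjunct ¬C is False.
      C = False: the conjunct C is False.
  B = False: the conjunct ¬(((¬K ∧ ¬C) ∧ B)) → (((B → K) ∧ (B ∨ ¬B)) ∧ ¬((¬(¬B) → (K ∨ B)))) becomes ¬False → (True ∧ False) = False.
Both cases fail — unsatisfiable.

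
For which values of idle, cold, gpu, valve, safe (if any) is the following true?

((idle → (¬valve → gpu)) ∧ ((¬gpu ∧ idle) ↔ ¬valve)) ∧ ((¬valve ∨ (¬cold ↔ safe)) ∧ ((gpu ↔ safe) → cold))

idle = False, cold = True, gpu = False, valve = True, safe = False

  (idle → (¬valve → gpu)) ∧ ((¬gpu ∧ idle) ↔ ¬valve) = True
    idle → (¬valve → gpu) = True
      ¬valve → gpu = True
        ¬valve = False
    (¬gpu ∧ idle) ↔ ¬valve = True
      ¬gpu ∧ idle = False
        ¬gpu = True
      ¬valve = False
  (¬valve ∨ (¬cold ↔ safe)) ∧ ((gpu ↔ safe) → cold) = True
    ¬valve ∨ (¬cold ↔ safe) = True
      ¬valve = False
      ¬cold ↔ safe = True
        ¬cold = False
    (gpu ↔ safe) → cold = True
      gpu ↔ safe = True
Both conjuncts True, so the formula holds.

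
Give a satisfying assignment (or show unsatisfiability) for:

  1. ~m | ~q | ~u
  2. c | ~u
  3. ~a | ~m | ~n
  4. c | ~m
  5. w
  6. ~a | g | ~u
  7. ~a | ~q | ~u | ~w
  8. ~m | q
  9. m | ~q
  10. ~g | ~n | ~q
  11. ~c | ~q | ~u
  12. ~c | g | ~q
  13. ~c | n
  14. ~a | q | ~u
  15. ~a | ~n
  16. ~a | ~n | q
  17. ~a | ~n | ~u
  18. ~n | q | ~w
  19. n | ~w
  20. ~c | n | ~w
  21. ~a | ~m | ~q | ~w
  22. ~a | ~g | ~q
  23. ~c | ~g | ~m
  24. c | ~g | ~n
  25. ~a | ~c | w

Unsatisfiable

Case w = True:
  (n | ~w) forces n = True.
  (~a | ~n) forces a = False.
  (~n | q | ~w) forces q = True.
  (m | ~q) forces m = True.
  (~m | ~q | ~u) forces u = False.
  (c | ~m) forces c = True.
  (~g | ~n | ~q) forces g = False.
  Clause (~c | g | ~q) is falsified — contradiction.
Case w = False:
  Clause (w) is falsified — contradiction.
Both cases fail, so the formula is unsatisfiable.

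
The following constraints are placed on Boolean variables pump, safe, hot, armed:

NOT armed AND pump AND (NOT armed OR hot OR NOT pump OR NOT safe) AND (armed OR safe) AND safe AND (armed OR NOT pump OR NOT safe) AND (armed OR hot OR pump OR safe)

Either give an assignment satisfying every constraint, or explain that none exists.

Case pump = True:
  (NOT armed) forces armed = False.
  (armed OR safe) forces safe = True.
  Clause (armed OR NOT pump OR NOT safe) is falsified — contradiction.
Case pump = False:
  Clause (pump) is falsified — contradiction.
Both cases fail, so the formula is unsatisfiable.

The formula is unsatisfiable.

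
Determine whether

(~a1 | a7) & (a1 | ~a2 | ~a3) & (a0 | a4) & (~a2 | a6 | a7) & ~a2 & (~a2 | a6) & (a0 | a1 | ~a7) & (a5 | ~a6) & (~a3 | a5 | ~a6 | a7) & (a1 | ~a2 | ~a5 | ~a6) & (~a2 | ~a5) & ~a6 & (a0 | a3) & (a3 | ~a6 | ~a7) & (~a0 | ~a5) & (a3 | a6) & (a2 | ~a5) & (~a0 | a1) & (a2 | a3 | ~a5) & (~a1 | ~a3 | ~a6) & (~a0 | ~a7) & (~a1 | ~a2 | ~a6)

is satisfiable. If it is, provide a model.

Unit clause (~a2) forces a2 = False.
Unit clause (~a6) forces a6 = False.
In (a3 | a6) only a3 is left, so a3 = True.
In (a2 | ~a5) only ~a5 is left, so a5 = False.
Try a0 = True:
  (~a0 | a1) forces a1 = True.
  (~a1 | a7) forces a7 = True.
  clause (~a0 | ~a7) is falsified — backtrack.
So a0 = False.
  then (a0 | a4) forces a4 = True.
Set a1 = True.
  then (~a1 | a7) forces a7 = True.
All clauses satisfied.

a0=F, a1=T, a2=F, a3=T, a4=T, a5=F, a6=F, a7=T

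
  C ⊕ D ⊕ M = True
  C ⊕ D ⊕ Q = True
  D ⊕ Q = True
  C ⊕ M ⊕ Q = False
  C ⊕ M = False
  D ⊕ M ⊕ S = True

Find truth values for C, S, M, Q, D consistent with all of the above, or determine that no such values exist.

C = False; S = False; M = False; Q = False; D = True

C ⊕ D ⊕ M = F ⊕ T ⊕ F = True ✓
C ⊕ D ⊕ Q = F ⊕ T ⊕ F = True ✓
D ⊕ Q = T ⊕ F = True ✓
C ⊕ M ⊕ Q = F ⊕ F ⊕ F = False ✓
C ⊕ M = F ⊕ F = False ✓
D ⊕ M ⊕ S = T ⊕ F ⊕ F = True ✓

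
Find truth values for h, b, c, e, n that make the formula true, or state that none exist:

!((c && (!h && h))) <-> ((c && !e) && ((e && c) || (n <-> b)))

h=T, b=F, c=T, e=F, n=F

  !((c && (!h && h))) <-> ((c && !e) && ((e && c) || (n <-> b))) = True
    !((c && (!h && h))) = True
      c && (!h && h) = False
        !h && h = False
          !h = False
    (c && !e) && ((e && c) || (n <-> b)) = True
      c && !e = True
        !e = True
      (e && c) || (n <-> b) = True
        e && c = False
        n <-> b = True
The formula evaluates to True.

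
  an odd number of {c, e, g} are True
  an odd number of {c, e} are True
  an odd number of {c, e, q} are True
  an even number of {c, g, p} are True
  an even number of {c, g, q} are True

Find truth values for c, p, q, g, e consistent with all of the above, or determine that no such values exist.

c=F, p=F, q=F, g=F, e=T

{c, e, g}: 1 true → odd ✓
{c, e}: 1 true → odd ✓
{c, e, q}: 1 true → odd ✓
{c, g, p}: 0 true → even ✓
{c, g, q}: 0 true → even ✓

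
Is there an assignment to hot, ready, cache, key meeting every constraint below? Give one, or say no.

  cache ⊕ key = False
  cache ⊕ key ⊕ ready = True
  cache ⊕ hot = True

hot=F, ready=T, cache=T, key=T

cache ⊕ key = T ⊕ T = False ✓
cache ⊕ key ⊕ ready = T ⊕ T ⊕ T = True ✓
cache ⊕ hot = T ⊕ F = True ✓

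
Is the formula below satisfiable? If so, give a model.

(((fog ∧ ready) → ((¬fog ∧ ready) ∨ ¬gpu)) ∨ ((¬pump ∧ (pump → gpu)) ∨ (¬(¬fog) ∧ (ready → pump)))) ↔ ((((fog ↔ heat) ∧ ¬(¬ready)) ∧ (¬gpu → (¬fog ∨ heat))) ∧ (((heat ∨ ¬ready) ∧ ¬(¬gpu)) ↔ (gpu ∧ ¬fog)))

gpu: False, ready: True, fog: True, heat: True, pump: True

  (((fog ∧ ready) → ((¬fog ∧ ready) ∨ ¬gpu)) ∨ ((¬pump ∧ (pump → gpu)) ∨ (¬(¬fog) ∧ (ready → pump)))) ↔ ((((fog ↔ heat) ∧ ¬(¬ready)) ∧ (¬gpu → (¬fog ∨ heat))) ∧ (((heat ∨ ¬ready) ∧ ¬(¬gpu)) ↔ (gpu ∧ ¬fog))) = True
    ((fog ∧ ready) → ((¬fog ∧ ready) ∨ ¬gpu)) ∨ ((¬pump ∧ (pump → gpu)) ∨ (¬(¬fog) ∧ (ready → pump))) = True
      (fog ∧ ready) → ((¬fog ∧ ready) ∨ ¬gpu) = True
        fog ∧ ready = True
        (¬fog ∧ ready) ∨ ¬gpu = True
          ¬fog ∧ ready = False
            ¬fog = False
          ¬gpu = True
      (¬pump ∧ (pump → gpu)) ∨ (¬(¬fog) ∧ (ready → pump)) = True
        ¬pump ∧ (pump → gpu) = False
          ¬pump = False
          pump → gpu = False
        ¬(¬fog) ∧ (ready → pump) = True
          ¬(¬fog) = True
            ¬fog = False
          ready → pump = True
    (((fog ↔ heat) ∧ ¬(¬ready)) ∧ (¬gpu → (¬fog ∨ heat))) ∧ (((heat ∨ ¬ready) ∧ ¬(¬gpu)) ↔ (gpu ∧ ¬fog)) = True
      ((fog ↔ heat) ∧ ¬(¬ready)) ∧ (¬gpu → (¬fog ∨ heat)) = True
        (fog ↔ heat) ∧ ¬(¬ready) = True
          fog ↔ heat = True
          ¬(¬ready) = True
            ¬ready = False
        ¬gpu → (¬fog ∨ heat) = True
          ¬gpu = True
          ¬fog ∨ heat = True
            ¬fog = False
      ((heat ∨ ¬ready) ∧ ¬(¬gpu)) ↔ (gpu ∧ ¬fog) = True
        (heat ∨ ¬ready) ∧ ¬(¬gpu) = False
          heat ∨ ¬ready = True
            ¬ready = False
          ¬(¬gpu) = False
            ¬gpu = True
        gpu ∧ ¬fog = False
          ¬fog = False
The formula evaluates to True.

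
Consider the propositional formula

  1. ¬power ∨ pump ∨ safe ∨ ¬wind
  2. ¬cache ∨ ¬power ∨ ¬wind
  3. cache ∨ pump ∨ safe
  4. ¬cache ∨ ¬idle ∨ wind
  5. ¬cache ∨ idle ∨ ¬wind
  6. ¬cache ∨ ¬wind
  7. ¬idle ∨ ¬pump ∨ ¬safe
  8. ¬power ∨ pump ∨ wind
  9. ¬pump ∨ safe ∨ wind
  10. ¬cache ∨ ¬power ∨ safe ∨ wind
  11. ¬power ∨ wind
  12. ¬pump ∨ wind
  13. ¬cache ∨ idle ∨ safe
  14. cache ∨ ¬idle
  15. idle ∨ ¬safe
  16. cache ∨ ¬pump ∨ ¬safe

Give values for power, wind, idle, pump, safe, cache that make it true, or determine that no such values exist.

power: True, wind: True, idle: False, pump: True, safe: False, cache: False

Set power = True.
  then (¬power ∨ wind) forces wind = True.
  then (¬cache ∨ ¬power ∨ ¬wind) forces cache = False.
  then (cache ∨ ¬idle) forces idle = False.
  then (idle ∨ ¬safe) forces safe = False.
  then (¬power ∨ pump ∨ safe ∨ ¬wind) forces pump = True.
All clauses satisfied.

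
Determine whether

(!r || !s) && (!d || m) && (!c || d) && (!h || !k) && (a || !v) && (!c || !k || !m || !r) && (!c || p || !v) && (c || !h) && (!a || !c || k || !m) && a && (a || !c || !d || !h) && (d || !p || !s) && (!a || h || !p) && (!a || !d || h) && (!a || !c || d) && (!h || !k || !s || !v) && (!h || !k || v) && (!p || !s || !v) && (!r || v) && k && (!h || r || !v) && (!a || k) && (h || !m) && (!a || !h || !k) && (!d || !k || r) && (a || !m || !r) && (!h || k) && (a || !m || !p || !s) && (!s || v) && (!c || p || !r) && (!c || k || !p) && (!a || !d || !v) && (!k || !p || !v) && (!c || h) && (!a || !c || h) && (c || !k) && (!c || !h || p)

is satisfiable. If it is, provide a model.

No satisfying assignment exists.

Case a = True:
  (k) forces k = True.
  (!h || !k) forces h = False.
  (!a || h || !p) forces p = False.
  (!a || !d || h) forces d = False.
  (!c || d) forces c = False.
  Clause (c || !k) is falsified — contradiction.
Case a = False:
  Clause (a) is falsified — contradiction.
Both cases fail, so the formula is unsatisfiable.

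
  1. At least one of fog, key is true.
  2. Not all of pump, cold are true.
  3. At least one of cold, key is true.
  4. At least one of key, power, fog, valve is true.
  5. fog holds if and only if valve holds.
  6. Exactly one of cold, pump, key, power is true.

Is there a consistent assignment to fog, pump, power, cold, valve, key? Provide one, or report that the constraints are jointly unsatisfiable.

fog=T, pump=F, power=F, cold=T, valve=T, key=F

  (1) {fog, key}: 1 true — at least one ✓
  (2) {pump, cold}: 1/2 true — not all ✓
  (3) {cold, key}: 1 true — at least one ✓
  (4) {key, power, fog, valve}: 2 true — at least one ✓
  (5) fog=T, valve=T — same ✓
  (6) {cold, pump, key, power}: 1 true — exactly one ✓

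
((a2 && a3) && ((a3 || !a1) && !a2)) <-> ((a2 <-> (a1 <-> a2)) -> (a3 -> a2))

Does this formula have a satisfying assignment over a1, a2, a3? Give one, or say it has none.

a1 = True; a2 = False; a3 = True

  ((a2 && a3) && ((a3 || !a1) && !a2)) <-> ((a2 <-> (a1 <-> a2)) -> (a3 -> a2)) = True
    (a2 && a3) && ((a3 || !a1) && !a2) = False
      a2 && a3 = False
      (a3 || !a1) && !a2 = True
        a3 || !a1 = True
          !a1 = False
        !a2 = True
    (a2 <-> (a1 <-> a2)) -> (a3 -> a2) = False
      a2 <-> (a1 <-> a2) = True
        a1 <-> a2 = False
      a3 -> a2 = False
The formula evaluates to True.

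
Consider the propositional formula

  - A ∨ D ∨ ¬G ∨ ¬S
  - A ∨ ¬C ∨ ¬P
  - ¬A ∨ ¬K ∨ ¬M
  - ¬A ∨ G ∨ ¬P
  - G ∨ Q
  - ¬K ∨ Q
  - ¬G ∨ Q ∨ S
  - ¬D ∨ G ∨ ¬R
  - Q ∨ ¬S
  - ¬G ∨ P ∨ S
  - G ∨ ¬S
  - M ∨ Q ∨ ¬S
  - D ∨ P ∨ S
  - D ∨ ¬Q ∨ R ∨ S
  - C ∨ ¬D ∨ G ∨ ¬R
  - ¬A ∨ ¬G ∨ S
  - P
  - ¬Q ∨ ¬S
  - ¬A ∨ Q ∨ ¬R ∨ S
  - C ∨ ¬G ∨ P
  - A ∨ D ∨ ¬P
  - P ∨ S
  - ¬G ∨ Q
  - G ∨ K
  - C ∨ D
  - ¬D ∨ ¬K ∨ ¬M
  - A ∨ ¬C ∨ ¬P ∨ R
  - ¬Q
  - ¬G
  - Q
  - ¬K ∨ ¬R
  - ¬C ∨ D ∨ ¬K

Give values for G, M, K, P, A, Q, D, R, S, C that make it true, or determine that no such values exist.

No satisfying assignment exists.

Case Q = True:
  Clause (¬Q) is falsified — contradiction.
Case Q = False:
  Clause (Q) is falsified — contradiction.
Both cases fail, so the formula is unsatisfiable.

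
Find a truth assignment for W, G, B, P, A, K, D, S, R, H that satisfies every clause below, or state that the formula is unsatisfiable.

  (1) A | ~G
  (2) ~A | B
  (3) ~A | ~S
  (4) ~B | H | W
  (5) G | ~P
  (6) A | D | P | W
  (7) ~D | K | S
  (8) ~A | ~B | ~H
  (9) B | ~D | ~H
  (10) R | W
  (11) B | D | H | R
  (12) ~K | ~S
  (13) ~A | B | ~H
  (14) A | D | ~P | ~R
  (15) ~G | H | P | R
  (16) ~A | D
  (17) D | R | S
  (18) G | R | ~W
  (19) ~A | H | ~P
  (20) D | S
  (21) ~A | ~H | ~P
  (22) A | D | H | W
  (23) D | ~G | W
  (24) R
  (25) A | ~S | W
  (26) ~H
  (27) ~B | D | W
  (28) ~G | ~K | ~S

Unit clause (R) forces R = True.
Unit clause (~H) forces H = False.
Set W = True.
Set G = False.
  then (G | ~P) forces P = False.
Set B = True.
Set A = False.
Set K = False.
Set D = True.
  then (~D | K | S) forces S = True.
All clauses satisfied.

W = True, G = False, B = True, P = False, A = False, K = False, D = True, S = True, R = True, H = False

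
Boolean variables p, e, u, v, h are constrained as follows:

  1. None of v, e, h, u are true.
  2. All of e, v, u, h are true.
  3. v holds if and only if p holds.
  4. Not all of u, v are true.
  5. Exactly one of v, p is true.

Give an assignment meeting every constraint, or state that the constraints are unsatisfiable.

Unsatisfiable — no assignment works.

Case e = True:
  Constraint (1) is violated (e=T) — contradiction.
Case e = False:
  Constraint (2) is violated (e=F) — contradiction.
Both cases fail — unsatisfiable.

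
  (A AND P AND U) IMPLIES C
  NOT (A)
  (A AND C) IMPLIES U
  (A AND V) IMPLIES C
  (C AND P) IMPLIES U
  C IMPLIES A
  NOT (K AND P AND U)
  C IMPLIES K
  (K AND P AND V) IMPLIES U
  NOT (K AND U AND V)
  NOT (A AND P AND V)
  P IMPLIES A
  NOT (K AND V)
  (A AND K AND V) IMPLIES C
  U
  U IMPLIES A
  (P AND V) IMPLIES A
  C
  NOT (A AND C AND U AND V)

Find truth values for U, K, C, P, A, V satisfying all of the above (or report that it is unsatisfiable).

Case U = True:
  (A OR NOT U) forces A = True.
  Clause (NOT A) is falsified — contradiction.
Case U = False:
  Clause (U) is falsified — contradiction.
Both cases fail, so the formula is unsatisfiable.

Unsatisfiable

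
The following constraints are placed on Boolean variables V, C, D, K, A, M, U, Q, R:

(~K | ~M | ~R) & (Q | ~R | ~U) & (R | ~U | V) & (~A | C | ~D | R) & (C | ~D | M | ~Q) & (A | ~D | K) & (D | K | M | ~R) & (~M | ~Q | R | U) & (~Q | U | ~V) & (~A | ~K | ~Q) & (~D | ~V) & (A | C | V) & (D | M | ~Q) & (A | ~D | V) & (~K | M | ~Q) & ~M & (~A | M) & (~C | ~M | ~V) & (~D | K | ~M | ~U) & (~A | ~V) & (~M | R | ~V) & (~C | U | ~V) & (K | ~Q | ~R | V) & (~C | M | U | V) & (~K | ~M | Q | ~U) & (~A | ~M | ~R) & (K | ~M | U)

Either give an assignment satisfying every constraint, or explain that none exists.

V = True, C = True, D = False, K = False, A = False, M = False, U = True, Q = False, R = False

Unit clause (~M) forces M = False.
In (~A | M) only ~A is left, so A = False.
Set V = True.
  then (~D | ~V) forces D = False.
  then (D | M | ~Q) forces Q = False.
Set C = True.
  then (~C | U | ~V) forces U = True.
  then (Q | ~R | ~U) forces R = False.
Set K = False.
All clauses satisfied.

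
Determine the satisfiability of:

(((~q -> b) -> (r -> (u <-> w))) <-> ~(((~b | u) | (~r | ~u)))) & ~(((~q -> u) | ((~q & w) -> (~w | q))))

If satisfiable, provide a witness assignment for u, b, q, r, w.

u=F, b=T, q=F, r=T, w=T

  ((~q -> b) -> (r -> (u <-> w))) <-> ~(((~b | u) | (~r | ~u))) = True
    (~q -> b) -> (r -> (u <-> w)) = False
      ~q -> b = True
        ~q = True
      r -> (u <-> w) = False
        u <-> w = False
    ~(((~b | u) | (~r | ~u))) = False
      (~b | u) | (~r | ~u) = True
        ~b | u = False
          ~b = False
        ~r | ~u = True
          ~r = False
          ~u = True
  ~(((~q -> u) | ((~q & w) -> (~w | q)))) = True
    (~q -> u) | ((~q & w) -> (~w | q)) = False
      ~q -> u = False
        ~q = True
      (~q & w) -> (~w | q) = False
        ~q & w = True
          ~q = True
        ~w | q = False
          ~w = False
Both conjuncts True, so the formula holds.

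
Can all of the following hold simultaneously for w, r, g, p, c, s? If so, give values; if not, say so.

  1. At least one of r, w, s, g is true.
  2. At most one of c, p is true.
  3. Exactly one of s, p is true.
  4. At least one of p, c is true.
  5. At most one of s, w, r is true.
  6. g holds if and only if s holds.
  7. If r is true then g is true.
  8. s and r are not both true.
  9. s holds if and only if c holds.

w = True, r = False, g = False, p = True, c = False, s = False

  (1) {r, w, s, g}: 1 true — at least one ✓
  (2) {c, p}: 1 true — at most one ✓
  (3) {s, p}: 1 true — exactly one ✓
  (4) {p, c}: 1 true — at least one ✓
  (5) {s, w, r}: 1 true — at most one ✓
  (6) g=F, s=F — same ✓
  (7) r=F ⇒ g: vacuous ✓
  (8) s=F, r=F — not both ✓
  (9) s=F, c=F — same ✓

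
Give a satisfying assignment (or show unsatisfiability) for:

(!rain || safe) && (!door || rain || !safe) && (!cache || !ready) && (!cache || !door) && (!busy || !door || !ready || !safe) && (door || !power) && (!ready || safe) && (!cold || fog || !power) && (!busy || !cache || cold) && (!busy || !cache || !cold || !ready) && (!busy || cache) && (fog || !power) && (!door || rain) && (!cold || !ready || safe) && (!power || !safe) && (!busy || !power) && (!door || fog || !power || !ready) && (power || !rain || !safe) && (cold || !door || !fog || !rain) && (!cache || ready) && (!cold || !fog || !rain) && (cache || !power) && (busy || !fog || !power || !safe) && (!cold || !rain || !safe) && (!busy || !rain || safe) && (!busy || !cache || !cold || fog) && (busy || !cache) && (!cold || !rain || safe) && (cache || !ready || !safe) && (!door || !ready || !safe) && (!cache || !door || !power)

Set rain = False.
  then (!door || rain) forces door = False.
  then (door || !power) forces power = False.
Try busy = True:
  (!busy || cache) forces cache = True.
  (!cache || !ready) forces ready = False.
  clause (!cache || ready) is falsified — backtrack.
So busy = False.
  then (busy || !cache) forces cache = False.
Set fog = False.
Set ready = False.
Set cold = False.
Set safe = True.
All clauses satisfied.

rain: False; busy: False; fog: False; ready: False; power: False; cold: False; safe: True; door: False; cache: False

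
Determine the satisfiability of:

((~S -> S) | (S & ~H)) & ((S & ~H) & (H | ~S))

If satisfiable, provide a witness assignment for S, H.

Unsatisfiable — no assignment works.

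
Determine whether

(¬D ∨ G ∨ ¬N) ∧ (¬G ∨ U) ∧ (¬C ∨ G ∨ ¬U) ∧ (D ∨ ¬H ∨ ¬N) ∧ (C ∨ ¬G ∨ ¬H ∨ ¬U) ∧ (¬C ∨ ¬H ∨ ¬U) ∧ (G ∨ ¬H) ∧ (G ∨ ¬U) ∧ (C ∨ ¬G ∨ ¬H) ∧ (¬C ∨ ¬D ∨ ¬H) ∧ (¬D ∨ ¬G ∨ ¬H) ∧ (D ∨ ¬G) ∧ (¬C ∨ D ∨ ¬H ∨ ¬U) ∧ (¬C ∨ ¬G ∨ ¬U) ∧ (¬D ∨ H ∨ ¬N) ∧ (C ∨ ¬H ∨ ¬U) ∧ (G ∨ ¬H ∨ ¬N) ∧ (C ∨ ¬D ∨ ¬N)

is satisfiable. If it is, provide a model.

Set D = False.
  then (D ∨ ¬G) forces G = False.
  then (G ∨ ¬H) forces H = False.
  then (G ∨ ¬U) forces U = False.
Set C = True.
Set N = False.
All clauses satisfied.

D = False, U = False, C = True, G = False, N = False, H = False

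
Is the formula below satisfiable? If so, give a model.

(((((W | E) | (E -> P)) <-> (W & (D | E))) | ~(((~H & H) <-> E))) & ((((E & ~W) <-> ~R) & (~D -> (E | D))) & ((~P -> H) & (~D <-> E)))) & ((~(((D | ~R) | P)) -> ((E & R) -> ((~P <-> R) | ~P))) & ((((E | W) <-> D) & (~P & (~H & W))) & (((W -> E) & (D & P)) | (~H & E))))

Case P = True: the conjunct ~P is False.
Case P = False: the formula simplifies to (((((W | E) | ~E) <-> (W & (D | E))) | ~(((~H & H) <-> E))) & ((((E & ~W) <-> ~R) & (~D -> (E | D))) & (H & (~D <-> E)))) & ((((E | W) <-> D) & (~H & W)) & (~H & E)).
  H = True: the conjunct ~H is False.
  H = False: the conjunct H is False.
Both cases fail — unsatisfiable.

Unsatisfiable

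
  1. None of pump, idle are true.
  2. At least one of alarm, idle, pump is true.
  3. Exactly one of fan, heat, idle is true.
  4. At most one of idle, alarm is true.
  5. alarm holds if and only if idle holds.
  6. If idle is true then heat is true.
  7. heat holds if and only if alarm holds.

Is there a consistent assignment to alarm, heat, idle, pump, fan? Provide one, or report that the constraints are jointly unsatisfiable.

Unsatisfiable

Case idle = True:
  Constraint (1) is violated (idle=T) — contradiction.
Case idle = False:
  (1) forces pump = False.
  (2) with idle=F, pump=F forces alarm = True.
  Constraint (5) is violated (alarm=T, idle=F) — contradiction.
Both cases fail — unsatisfiable.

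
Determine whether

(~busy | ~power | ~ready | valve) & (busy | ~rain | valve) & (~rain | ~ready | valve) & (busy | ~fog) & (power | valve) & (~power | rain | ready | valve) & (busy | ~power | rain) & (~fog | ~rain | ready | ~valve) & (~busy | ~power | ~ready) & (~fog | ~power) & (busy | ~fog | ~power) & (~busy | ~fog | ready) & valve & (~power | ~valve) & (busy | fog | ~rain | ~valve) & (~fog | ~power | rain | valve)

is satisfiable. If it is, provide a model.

fog = False, power = False, rain = False, valve = True, ready = False, busy = True

Unit clause (valve) forces valve = True.
In (~power | ~valve) only ~power is left, so power = False.
Set fog = False.
Set rain = False.
Set ready = False.
Set busy = True.
All clauses satisfied.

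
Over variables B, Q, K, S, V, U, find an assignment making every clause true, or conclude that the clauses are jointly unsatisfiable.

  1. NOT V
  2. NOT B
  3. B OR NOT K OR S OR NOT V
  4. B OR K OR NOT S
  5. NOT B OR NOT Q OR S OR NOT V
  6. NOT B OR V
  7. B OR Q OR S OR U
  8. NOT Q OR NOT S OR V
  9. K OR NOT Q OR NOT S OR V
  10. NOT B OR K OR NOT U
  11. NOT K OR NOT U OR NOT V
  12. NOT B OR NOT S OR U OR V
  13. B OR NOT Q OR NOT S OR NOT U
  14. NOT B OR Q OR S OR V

B=F, Q=T, K=F, S=F, V=F, U=F

Unit clause (NOT V) forces V = False.
Unit clause (NOT B) forces B = False.
Set Q = True.
  then (NOT Q OR NOT S OR V) forces S = False.
Set K = False.
Set U = False.
All clauses satisfied.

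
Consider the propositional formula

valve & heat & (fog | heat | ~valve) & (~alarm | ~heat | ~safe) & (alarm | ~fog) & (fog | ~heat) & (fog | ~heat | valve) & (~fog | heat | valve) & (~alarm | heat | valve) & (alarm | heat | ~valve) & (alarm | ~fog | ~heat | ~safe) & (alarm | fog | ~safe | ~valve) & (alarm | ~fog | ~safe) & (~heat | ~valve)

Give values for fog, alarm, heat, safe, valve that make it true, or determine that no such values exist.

No satisfying assignment exists.

Case heat = True:
  (valve) forces valve = True.
  Clause (~heat | ~valve) is falsified — contradiction.
Case heat = False:
  Clause (heat) is falsified — contradiction.
Both cases fail, so the formula is unsatisfiable.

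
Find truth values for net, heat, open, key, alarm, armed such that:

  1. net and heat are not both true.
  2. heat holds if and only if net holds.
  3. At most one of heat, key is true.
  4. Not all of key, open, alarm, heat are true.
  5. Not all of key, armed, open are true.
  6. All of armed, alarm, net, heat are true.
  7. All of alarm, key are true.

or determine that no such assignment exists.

No satisfying assignment exists.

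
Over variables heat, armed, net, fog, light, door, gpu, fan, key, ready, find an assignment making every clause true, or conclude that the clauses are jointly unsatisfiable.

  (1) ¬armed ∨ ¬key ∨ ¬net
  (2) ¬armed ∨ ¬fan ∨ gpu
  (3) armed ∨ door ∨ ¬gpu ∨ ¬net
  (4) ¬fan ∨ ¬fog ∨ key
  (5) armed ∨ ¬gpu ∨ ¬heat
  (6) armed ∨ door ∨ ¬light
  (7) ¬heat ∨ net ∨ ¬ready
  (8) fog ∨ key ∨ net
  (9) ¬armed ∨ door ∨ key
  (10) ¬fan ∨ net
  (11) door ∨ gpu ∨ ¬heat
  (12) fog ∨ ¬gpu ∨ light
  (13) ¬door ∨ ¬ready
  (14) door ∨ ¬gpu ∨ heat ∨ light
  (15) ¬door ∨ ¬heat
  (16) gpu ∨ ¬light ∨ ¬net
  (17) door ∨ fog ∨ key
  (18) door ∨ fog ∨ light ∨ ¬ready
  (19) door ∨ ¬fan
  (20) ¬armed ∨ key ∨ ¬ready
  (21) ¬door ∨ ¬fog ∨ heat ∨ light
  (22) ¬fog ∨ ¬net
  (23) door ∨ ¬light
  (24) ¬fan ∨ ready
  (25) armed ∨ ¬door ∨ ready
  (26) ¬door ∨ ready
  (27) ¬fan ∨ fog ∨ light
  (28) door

Case door = True:
  (¬door ∨ ¬ready) forces ready = False.
  Clause (¬door ∨ ready) is falsified — contradiction.
Case door = False:
  Clause (door) is falsified — contradiction.
Both cases fail, so the formula is unsatisfiable.

Unsatisfiable — no assignment works.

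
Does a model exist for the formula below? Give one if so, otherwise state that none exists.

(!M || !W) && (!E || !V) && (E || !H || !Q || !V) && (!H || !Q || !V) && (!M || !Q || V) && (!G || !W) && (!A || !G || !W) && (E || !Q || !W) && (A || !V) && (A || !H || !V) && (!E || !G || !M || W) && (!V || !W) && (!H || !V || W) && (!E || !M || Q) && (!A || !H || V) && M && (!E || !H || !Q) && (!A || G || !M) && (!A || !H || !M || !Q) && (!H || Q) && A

Unit clause (M) forces M = True.
Unit clause (A) forces A = True.
In (!M || !W) only !W is left, so W = False.
In (!A || G || !M) only G is left, so G = True.
In (!E || !G || !M || W) only !E is left, so E = False.
Set V = True.
  then (!H || !V || W) forces H = False.
Set Q = False.
All clauses satisfied.

M: True, W: False, A: True, V: True, E: False, H: False, G: True, Q: False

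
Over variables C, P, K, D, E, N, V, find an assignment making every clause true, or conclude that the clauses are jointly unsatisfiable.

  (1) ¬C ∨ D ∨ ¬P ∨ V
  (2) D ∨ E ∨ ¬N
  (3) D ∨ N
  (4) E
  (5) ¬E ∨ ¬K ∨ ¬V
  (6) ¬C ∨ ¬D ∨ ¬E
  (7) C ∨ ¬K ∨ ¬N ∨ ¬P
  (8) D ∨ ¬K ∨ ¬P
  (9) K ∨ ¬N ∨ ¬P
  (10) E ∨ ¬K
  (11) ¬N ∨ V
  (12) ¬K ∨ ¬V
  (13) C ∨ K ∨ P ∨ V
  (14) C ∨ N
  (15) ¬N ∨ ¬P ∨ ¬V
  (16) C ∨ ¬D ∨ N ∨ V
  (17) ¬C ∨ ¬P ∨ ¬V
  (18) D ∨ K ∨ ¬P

C: False; P: False; K: False; D: True; E: True; N: True; V: True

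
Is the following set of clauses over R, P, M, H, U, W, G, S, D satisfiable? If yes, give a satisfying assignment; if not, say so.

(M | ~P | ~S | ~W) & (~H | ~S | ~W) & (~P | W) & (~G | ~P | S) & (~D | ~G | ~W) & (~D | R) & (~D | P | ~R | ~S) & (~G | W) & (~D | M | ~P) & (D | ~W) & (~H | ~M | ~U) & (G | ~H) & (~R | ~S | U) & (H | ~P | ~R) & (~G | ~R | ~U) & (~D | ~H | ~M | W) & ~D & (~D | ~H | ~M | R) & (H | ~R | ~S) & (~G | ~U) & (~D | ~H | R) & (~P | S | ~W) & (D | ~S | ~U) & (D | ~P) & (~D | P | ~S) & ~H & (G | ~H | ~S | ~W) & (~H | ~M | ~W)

Unit clause (~D) forces D = False.
In (D | ~P) only ~P is left, so P = False.
Unit clause (~H) forces H = False.
In (D | ~W) only ~W is left, so W = False.
In (~G | W) only ~G is left, so G = False.
Set R = False.
Set M = False.
Set U = True.
  then (D | ~S | ~U) forces S = False.
All clauses satisfied.

R: False, P: False, M: False, H: False, U: True, W: False, G: False, S: False, D: False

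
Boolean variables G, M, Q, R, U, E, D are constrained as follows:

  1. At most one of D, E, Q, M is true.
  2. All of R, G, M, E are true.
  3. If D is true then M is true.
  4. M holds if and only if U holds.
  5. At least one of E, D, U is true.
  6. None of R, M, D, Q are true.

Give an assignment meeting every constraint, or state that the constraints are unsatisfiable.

No satisfying assignment exists.

Case M = True:
  Constraint (6) is violated (M=T) — contradiction.
Case M = False:
  Constraint (2) is violated (M=F) — contradiction.
Both cases fail — unsatisfiable.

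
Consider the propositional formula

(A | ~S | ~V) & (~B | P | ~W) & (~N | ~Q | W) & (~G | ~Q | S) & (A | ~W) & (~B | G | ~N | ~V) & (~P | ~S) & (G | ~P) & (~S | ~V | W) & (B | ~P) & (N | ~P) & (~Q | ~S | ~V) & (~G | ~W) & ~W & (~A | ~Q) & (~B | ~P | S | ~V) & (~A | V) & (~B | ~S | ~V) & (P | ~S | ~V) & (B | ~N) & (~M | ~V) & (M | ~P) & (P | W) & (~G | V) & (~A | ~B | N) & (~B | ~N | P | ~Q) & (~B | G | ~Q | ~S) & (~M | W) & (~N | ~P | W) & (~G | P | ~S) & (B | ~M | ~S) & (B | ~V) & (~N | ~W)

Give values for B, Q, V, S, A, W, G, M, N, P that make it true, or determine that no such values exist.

Unsatisfiable — no assignment works.

Case M = True:
  (~W) forces W = False.
  Clause (~M | W) is falsified — contradiction.
Case M = False:
  (~W) forces W = False.
  (M | ~P) forces P = False.
  Clause (P | W) is falsified — contradiction.
Both cases fail, so the formula is unsatisfiable.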